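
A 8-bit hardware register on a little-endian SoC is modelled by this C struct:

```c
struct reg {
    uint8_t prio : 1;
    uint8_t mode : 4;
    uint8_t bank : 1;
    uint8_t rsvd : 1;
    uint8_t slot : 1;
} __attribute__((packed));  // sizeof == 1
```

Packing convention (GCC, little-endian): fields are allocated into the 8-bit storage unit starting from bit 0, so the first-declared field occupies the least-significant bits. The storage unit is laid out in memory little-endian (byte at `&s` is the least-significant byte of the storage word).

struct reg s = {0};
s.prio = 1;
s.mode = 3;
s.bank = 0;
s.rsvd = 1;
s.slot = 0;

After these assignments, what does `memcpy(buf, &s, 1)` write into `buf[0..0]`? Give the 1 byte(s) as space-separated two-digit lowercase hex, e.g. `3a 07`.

47

prio:1 = 1 → 0x1 << 0 → word 0x01
mode:4 = 3 → 0x3 << 1 → word 0x07
bank:1 = 0 → 0x0 << 5 → word 0x07
rsvd:1 = 1 → 0x1 << 6 → word 0x47
slot:1 = 0 → 0x0 << 7 → word 0x47
word = 0x47 → little-endian bytes:
  [0]=0x47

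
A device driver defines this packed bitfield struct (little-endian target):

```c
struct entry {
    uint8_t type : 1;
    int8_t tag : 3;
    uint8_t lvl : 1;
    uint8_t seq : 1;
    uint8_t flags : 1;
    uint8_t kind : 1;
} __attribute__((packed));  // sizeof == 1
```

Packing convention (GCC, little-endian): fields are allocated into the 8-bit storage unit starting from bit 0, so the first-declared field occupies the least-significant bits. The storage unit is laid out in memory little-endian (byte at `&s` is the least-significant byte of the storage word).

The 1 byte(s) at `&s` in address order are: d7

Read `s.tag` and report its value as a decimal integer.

3

[0]=0xd7 (little-endian) → word 0xd7
type:1 @ bit 0 → (0xd7>>0)&0x1 = 0x1
tag:3 @ bit 1 → (0xd7>>1)&0x7 = 0x3  ←
lvl:1 @ bit 4 → (0xd7>>4)&0x1 = 0x1
seq:1 @ bit 5 → (0xd7>>5)&0x1 = 0x0
flags:1 @ bit 6 → (0xd7>>6)&0x1 = 0x1
kind:1 @ bit 7 → (0xd7>>7)&0x1 = 0x1
tag signed 3b, MSB=0: value = 3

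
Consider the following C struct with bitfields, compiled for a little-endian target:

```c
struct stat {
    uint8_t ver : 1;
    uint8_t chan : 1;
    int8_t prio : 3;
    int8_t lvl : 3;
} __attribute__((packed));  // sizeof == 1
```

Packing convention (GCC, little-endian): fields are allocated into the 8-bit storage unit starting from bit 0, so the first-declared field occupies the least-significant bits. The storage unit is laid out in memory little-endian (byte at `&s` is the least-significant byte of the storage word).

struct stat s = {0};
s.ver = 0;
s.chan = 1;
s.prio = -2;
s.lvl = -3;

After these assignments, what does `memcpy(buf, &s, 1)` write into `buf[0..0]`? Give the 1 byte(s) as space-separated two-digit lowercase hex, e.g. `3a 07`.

ver:1 = 0 → 0x0 << 0 → word 0x00
chan:1 = 1 → 0x1 << 1 → word 0x02
prio:3 = -2 → 0x6 << 2 → word 0x1a
lvl:3 = -3 → 0x5 << 5 → word 0xba
word = 0xba → little-endian bytes:
  [0]=0xba

ba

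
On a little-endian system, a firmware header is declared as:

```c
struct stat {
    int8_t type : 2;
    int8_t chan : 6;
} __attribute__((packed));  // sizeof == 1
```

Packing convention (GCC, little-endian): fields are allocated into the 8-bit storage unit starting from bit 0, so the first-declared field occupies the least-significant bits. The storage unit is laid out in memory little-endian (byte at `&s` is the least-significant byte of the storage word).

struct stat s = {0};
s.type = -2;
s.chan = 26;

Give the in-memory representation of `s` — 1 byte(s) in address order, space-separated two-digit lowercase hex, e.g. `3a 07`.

[0+:2] type=-2 & 0x3 = 0x2; word=0x02
[2+:6] chan=26 & 0x3f = 0x1a; word=0x6a
word = 0x6a → little-endian bytes:
  [0]=0x6a

6a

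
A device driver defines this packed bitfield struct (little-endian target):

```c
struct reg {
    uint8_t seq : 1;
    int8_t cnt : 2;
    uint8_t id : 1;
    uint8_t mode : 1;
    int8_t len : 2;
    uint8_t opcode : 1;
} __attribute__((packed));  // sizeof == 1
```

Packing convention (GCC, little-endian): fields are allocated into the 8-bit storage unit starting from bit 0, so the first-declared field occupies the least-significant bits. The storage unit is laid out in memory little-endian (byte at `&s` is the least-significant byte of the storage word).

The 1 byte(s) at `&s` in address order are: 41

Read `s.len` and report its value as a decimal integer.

-2

[0]=0x41 (little-endian) → word 0x41
seq:1 @ bit 0 → (0x41>>0)&0x1 = 0x1
cnt:2 @ bit 1 → (0x41>>1)&0x3 = 0x0
id:1 @ bit 3 → (0x41>>3)&0x1 = 0x0
mode:1 @ bit 4 → (0x41>>4)&0x1 = 0x0
len:2 @ bit 5 → (0x41>>5)&0x3 = 0x2  ←
opcode:1 @ bit 7 → (0x41>>7)&0x1 = 0x0
len signed 2b, MSB=1: 2 - 4 = -2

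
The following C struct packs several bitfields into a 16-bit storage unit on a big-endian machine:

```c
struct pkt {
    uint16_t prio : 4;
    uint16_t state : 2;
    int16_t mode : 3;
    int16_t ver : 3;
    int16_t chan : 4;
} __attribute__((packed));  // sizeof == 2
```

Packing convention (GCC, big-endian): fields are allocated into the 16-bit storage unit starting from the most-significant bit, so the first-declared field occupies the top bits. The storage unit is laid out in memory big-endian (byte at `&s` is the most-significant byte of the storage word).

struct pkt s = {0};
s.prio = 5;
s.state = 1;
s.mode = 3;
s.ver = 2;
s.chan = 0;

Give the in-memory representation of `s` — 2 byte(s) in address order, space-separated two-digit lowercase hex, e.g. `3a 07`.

55 a0

prio (4b) val=5 bits=0x5 at bit 12: 0x5000
state (2b) val=1 bits=0x1 at bit 10: 0x5400
mode (3b) val=3 bits=0x3 at bit 7: 0x5580
ver (3b) val=2 bits=0x2 at bit 4: 0x55a0
chan (4b) val=0 bits=0x0 at bit 0: 0x55a0
word = 0x55a0 → big-endian bytes:
  [0]=0x55  [1]=0xa0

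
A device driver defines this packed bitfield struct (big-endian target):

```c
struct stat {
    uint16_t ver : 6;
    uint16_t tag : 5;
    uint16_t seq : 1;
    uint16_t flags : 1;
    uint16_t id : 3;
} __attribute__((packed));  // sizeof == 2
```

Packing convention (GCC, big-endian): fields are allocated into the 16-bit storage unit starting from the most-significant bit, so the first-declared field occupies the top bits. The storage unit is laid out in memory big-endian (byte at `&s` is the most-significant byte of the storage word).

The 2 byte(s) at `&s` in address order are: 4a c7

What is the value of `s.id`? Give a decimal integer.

7

[0]=0x4a [1]=0xc7 (big-endian) → word 0x4ac7
ver [10+:6] = (word>>10) & 0x3f = 18
tag [5+:5] = (word>>5) & 0x1f = 22
seq [4+:1] = (word>>4) & 0x1 = 0
flags [3+:1] = (word>>3) & 0x1 = 0
id [0+:3] = (word>>0) & 0x7 = 7  ←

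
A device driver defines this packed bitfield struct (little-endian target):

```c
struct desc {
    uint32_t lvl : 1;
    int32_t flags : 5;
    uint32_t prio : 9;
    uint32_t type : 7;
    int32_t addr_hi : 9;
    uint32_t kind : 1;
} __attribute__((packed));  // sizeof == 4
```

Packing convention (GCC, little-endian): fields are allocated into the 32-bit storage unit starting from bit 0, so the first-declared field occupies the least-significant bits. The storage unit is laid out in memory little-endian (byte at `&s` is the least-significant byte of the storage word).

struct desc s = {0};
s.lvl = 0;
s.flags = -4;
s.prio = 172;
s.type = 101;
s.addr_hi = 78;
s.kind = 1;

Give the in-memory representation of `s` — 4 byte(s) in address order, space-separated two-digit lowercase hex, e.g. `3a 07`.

38 ab b2 93

lvl:1 = 0 → 0x0 << 0 → word 0x00000000
flags:5 = -4 → 0x1c << 1 → word 0x00000038
prio:9 = 172 → 0xac << 6 → word 0x00002b38
type:7 = 101 → 0x65 << 15 → word 0x0032ab38
addr_hi:9 = 78 → 0x4e << 22 → word 0x13b2ab38
kind:1 = 1 → 0x1 << 31 → word 0x93b2ab38
word = 0x93b2ab38 → little-endian bytes:
  [0]=0x38  [1]=0xab  [2]=0xb2  [3]=0x93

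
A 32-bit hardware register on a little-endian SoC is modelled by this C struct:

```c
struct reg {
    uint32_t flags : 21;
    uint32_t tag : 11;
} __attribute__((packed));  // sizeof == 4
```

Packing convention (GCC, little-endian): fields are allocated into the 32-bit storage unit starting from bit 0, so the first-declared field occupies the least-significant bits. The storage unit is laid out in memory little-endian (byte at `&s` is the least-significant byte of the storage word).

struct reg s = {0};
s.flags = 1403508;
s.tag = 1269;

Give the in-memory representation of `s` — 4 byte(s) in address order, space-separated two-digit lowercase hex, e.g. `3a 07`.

74 6a b5 9e

flags (21b) val=1403508 bits=0x156a74 at bit 0: 0x00156a74
tag (11b) val=1269 bits=0x4f5 at bit 21: 0x9eb56a74
word = 0x9eb56a74 → little-endian bytes:
  [0]=0x74  [1]=0x6a  [2]=0xb5  [3]=0x9e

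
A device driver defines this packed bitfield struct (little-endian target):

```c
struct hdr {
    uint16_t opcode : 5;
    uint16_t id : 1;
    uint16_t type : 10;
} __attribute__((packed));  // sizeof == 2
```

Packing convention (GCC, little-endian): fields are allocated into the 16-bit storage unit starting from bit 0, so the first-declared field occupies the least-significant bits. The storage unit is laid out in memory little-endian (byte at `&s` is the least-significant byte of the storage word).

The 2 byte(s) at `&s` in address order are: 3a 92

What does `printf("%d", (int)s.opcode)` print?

[0]=0x3a [1]=0x92 (little-endian) → word 0x923a
opcode:5 @ bit 0 → (0x923a>>0)&0x1f = 0x1a  ←
id:1 @ bit 5 → (0x923a>>5)&0x1 = 0x1
type:10 @ bit 6 → (0x923a>>6)&0x3ff = 0x248

26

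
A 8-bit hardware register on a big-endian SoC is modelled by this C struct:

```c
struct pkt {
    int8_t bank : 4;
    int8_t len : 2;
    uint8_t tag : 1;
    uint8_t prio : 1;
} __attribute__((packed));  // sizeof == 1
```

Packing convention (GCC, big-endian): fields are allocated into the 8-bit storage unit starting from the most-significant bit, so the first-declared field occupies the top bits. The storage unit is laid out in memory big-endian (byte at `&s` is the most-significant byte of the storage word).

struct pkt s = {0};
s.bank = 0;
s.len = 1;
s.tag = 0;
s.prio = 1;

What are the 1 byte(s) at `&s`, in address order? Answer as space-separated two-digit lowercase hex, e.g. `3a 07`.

[4+:4] bank=0 & 0xf = 0x0; word=0x00
[2+:2] len=1 & 0x3 = 0x1; word=0x04
[1+:1] tag=0 & 0x1 = 0x0; word=0x04
[0+:1] prio=1 & 0x1 = 0x1; word=0x05
word = 0x05 → big-endian bytes:
  [0]=0x05

05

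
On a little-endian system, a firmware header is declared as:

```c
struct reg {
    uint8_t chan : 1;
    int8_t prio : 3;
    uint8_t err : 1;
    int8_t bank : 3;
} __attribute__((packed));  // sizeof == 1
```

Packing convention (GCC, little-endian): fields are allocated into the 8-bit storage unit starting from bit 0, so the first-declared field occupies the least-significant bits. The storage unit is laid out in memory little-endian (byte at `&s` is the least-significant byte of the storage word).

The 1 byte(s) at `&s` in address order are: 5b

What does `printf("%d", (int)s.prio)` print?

-3

[0]=0x5b (little-endian) → word 0x5b
chan:1 @ bit 0 → (0x5b>>0)&0x1 = 0x1
prio:3 @ bit 1 → (0x5b>>1)&0x7 = 0x5  ←
err:1 @ bit 4 → (0x5b>>4)&0x1 = 0x1
bank:3 @ bit 5 → (0x5b>>5)&0x7 = 0x2
prio signed 3b, MSB=1: 5 - 8 = -3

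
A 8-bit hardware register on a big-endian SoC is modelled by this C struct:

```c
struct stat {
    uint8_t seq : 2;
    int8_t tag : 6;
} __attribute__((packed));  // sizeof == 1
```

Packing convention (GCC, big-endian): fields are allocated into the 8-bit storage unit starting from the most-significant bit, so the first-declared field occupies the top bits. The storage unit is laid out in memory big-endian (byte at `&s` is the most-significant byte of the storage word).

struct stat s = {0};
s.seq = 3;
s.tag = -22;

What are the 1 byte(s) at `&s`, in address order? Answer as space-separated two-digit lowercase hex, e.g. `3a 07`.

seq (2b) val=3 bits=0x3 at bit 6: 0xc0
tag (6b) val=-22 bits=0x2a at bit 0: 0xea
word = 0xea → big-endian bytes:
  [0]=0xea

ea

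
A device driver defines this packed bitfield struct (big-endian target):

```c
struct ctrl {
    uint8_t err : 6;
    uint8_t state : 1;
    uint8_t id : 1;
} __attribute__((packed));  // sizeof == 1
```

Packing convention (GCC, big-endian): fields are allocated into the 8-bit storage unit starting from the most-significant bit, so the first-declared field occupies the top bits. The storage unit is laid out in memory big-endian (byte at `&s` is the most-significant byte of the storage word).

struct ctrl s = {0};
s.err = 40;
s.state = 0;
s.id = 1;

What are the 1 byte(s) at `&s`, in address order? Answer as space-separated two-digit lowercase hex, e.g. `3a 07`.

a1

err:6 = 40 → 0x28 << 2 → word 0xa0
state:1 = 0 → 0x0 << 1 → word 0xa0
id:1 = 1 → 0x1 << 0 → word 0xa1
word = 0xa1 → big-endian bytes:
  [0]=0xa1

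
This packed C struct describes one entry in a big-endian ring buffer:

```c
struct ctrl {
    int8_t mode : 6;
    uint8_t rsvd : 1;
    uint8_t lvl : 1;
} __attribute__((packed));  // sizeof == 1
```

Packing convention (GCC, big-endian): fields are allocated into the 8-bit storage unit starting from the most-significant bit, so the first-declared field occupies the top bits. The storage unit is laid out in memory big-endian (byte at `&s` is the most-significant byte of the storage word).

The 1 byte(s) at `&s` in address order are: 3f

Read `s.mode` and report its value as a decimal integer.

15

[0]=0x3f (big-endian) → word 0x3f
mode [2+:6] = (word>>2) & 0x3f = 15  ←
rsvd [1+:1] = (word>>1) & 0x1 = 1
lvl [0+:1] = (word>>0) & 0x1 = 1
mode signed 6b, MSB=0: value = 15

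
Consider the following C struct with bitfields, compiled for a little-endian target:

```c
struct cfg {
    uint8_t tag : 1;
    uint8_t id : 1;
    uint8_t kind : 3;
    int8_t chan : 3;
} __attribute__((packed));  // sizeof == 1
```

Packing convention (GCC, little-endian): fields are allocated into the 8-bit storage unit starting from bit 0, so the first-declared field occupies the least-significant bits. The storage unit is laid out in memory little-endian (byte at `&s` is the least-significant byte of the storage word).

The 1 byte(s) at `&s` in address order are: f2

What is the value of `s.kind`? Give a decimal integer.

[0]=0xf2 (little-endian) → word 0xf2
tag [0+:1] = (word>>0) & 0x1 = 0
id [1+:1] = (word>>1) & 0x1 = 1
kind [2+:3] = (word>>2) & 0x7 = 4  ←
chan [5+:3] = (word>>5) & 0x7 = 7

4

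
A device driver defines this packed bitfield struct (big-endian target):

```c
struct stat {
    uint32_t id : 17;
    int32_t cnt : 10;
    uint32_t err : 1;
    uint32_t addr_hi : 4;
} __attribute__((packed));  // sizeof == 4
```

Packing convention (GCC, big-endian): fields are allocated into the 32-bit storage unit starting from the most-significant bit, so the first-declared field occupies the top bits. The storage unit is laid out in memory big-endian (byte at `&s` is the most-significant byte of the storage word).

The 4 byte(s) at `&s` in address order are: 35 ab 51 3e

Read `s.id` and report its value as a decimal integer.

27478

[0]=0x35 [1]=0xab [2]=0x51 [3]=0x3e (big-endian) → word 0x35ab513e
id:17 @ bit 15 → (0x35ab513e>>15)&0x1ffff = 0x6b56  ←
cnt:10 @ bit 5 → (0x35ab513e>>5)&0x3ff = 0x289
err:1 @ bit 4 → (0x35ab513e>>4)&0x1 = 0x1
addr_hi:4 @ bit 0 → (0x35ab513e>>0)&0xf = 0xe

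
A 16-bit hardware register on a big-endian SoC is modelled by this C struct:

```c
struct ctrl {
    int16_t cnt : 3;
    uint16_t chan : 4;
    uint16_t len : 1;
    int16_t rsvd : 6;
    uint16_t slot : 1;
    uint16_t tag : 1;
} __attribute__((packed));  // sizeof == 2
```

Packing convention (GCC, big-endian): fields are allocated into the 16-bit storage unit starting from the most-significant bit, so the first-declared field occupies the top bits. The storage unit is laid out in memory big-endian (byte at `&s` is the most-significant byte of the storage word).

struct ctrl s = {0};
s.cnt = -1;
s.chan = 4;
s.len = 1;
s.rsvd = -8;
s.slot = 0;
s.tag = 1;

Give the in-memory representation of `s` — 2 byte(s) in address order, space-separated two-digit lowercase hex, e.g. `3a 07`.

e9 e1

cnt:3 = -1 → 0x7 << 13 → word 0xe000
chan:4 = 4 → 0x4 << 9 → word 0xe800
len:1 = 1 → 0x1 << 8 → word 0xe900
rsvd:6 = -8 → 0x38 << 2 → word 0xe9e0
slot:1 = 0 → 0x0 << 1 → word 0xe9e0
tag:1 = 1 → 0x1 << 0 → word 0xe9e1
word = 0xe9e1 → big-endian bytes:
  [0]=0xe9  [1]=0xe1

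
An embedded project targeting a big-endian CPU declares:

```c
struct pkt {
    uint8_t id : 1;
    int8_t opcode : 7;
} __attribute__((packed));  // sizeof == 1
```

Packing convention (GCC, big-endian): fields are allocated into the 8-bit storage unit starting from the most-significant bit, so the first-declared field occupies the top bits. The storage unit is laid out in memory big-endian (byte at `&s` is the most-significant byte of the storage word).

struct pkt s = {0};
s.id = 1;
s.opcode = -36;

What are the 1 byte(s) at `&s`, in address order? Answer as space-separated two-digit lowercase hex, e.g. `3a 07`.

dc

id (1b) val=1 bits=0x1 at bit 7: 0x80
opcode (7b) val=-36 bits=0x5c at bit 0: 0xdc
word = 0xdc → big-endian bytes:
  [0]=0xdc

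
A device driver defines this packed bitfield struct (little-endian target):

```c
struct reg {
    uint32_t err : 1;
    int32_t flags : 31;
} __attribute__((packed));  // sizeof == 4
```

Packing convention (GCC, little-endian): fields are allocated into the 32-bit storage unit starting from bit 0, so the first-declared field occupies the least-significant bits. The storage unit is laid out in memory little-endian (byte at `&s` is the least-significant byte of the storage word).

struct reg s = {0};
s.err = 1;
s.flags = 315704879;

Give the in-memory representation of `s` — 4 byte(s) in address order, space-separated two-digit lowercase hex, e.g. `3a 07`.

err:1 = 1 → 0x1 << 0 → word 0x00000001
flags:31 = 315704879 → 0x12d1462f << 1 → word 0x25a28c5f
word = 0x25a28c5f → little-endian bytes:
  [0]=0x5f  [1]=0x8c  [2]=0xa2  [3]=0x25

5f 8c a2 25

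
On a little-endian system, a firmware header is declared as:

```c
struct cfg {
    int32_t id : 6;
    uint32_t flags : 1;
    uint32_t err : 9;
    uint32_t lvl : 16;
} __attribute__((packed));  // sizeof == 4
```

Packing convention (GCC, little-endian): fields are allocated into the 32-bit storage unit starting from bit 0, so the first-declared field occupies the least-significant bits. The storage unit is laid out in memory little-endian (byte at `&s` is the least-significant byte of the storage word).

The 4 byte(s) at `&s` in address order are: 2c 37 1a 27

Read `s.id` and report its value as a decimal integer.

-20

[0]=0x2c [1]=0x37 [2]=0x1a [3]=0x27 (little-endian) → word 0x271a372c
id:6 @ bit 0 → (0x271a372c>>0)&0x3f = 0x2c  ←
flags:1 @ bit 6 → (0x271a372c>>6)&0x1 = 0x0
err:9 @ bit 7 → (0x271a372c>>7)&0x1ff = 0x6e
lvl:16 @ bit 16 → (0x271a372c>>16)&0xffff = 0x271a
id signed 6b, MSB=1: 44 - 64 = -20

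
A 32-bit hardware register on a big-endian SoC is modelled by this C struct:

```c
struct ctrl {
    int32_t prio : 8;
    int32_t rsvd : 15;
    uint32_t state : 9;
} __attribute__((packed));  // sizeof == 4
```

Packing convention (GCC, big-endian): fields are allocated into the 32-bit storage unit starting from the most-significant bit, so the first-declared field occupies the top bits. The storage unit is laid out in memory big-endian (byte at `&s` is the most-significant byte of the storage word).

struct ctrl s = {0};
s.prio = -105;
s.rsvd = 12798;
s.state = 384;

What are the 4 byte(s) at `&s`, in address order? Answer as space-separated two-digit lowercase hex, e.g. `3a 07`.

[24+:8] prio=-105 & 0xff = 0x97; word=0x97000000
[9+:15] rsvd=12798 & 0x7fff = 0x31fe; word=0x9763fc00
[0+:9] state=384 & 0x1ff = 0x180; word=0x9763fd80
word = 0x9763fd80 → big-endian bytes:
  [0]=0x97  [1]=0x63  [2]=0xfd  [3]=0x80

97 63 fd 80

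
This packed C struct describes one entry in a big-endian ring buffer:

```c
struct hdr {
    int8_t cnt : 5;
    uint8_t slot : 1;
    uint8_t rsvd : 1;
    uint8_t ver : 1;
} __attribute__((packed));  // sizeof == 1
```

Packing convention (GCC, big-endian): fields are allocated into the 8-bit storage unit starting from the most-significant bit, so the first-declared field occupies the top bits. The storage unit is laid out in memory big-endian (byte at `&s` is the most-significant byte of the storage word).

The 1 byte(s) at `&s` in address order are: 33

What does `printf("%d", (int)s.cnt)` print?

[0]=0x33 (big-endian) → word 0x33
cnt [3+:5] = (word>>3) & 0x1f = 6  ←
slot [2+:1] = (word>>2) & 0x1 = 0
rsvd [1+:1] = (word>>1) & 0x1 = 1
ver [0+:1] = (word>>0) & 0x1 = 1
cnt signed 5b, MSB=0: value = 6

6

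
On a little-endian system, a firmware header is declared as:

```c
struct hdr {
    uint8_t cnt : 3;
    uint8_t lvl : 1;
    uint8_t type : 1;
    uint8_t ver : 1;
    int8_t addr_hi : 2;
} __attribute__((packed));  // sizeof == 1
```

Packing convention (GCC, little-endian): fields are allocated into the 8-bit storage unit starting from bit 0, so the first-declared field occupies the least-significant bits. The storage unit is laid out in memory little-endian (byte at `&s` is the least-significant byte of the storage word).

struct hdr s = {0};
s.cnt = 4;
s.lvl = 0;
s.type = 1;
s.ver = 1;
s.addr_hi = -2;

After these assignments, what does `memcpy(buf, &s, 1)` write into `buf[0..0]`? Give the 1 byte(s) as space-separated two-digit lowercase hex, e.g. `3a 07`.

[0+:3] cnt=4 & 0x7 = 0x4; word=0x04
[3+:1] lvl=0 & 0x1 = 0x0; word=0x04
[4+:1] type=1 & 0x1 = 0x1; word=0x14
[5+:1] ver=1 & 0x1 = 0x1; word=0x34
[6+:2] addr_hi=-2 & 0x3 = 0x2; word=0xb4
word = 0xb4 → little-endian bytes:
  [0]=0xb4

b4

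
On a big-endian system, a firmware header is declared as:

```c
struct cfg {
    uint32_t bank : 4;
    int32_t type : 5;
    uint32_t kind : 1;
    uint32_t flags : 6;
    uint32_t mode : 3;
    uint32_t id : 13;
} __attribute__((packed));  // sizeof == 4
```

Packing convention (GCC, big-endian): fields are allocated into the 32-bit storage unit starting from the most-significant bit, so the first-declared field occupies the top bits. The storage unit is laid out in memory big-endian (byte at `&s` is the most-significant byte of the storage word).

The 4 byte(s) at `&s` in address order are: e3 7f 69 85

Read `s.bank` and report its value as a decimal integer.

14

[0]=0xe3 [1]=0x7f [2]=0x69 [3]=0x85 (big-endian) → word 0xe37f6985
bank:4 @ bit 28 → (0xe37f6985>>28)&0xf = 0xe  ←
type:5 @ bit 23 → (0xe37f6985>>23)&0x1f = 0x6
kind:1 @ bit 22 → (0xe37f6985>>22)&0x1 = 0x1
flags:6 @ bit 16 → (0xe37f6985>>16)&0x3f = 0x3f
mode:3 @ bit 13 → (0xe37f6985>>13)&0x7 = 0x3
id:13 @ bit 0 → (0xe37f6985>>0)&0x1fff = 0x985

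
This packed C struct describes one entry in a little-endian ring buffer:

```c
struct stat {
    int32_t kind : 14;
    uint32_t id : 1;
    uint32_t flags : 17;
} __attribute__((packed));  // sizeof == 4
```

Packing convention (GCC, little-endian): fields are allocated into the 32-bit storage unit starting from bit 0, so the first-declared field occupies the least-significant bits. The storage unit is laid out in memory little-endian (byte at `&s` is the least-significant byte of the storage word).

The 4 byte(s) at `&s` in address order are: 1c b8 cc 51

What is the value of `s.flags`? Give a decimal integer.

41881

[0]=0x1c [1]=0xb8 [2]=0xcc [3]=0x51 (little-endian) → word 0x51ccb81c
kind:14 @ bit 0 → (0x51ccb81c>>0)&0x3fff = 0x381c
id:1 @ bit 14 → (0x51ccb81c>>14)&0x1 = 0x0
flags:17 @ bit 15 → (0x51ccb81c>>15)&0x1ffff = 0xa399  ←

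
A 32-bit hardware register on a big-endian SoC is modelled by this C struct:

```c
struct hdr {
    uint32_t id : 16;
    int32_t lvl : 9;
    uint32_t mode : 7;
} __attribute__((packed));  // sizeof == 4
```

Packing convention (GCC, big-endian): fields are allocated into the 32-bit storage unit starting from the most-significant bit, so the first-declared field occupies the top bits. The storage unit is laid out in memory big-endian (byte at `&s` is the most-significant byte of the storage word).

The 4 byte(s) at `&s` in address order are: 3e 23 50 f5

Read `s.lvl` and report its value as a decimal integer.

161

[0]=0x3e [1]=0x23 [2]=0x50 [3]=0xf5 (big-endian) → word 0x3e2350f5
id [16+:16] = (word>>16) & 0xffff = 15907
lvl [7+:9] = (word>>7) & 0x1ff = 161  ←
mode [0+:7] = (word>>0) & 0x7f = 117
lvl signed 9b, MSB=0: value = 161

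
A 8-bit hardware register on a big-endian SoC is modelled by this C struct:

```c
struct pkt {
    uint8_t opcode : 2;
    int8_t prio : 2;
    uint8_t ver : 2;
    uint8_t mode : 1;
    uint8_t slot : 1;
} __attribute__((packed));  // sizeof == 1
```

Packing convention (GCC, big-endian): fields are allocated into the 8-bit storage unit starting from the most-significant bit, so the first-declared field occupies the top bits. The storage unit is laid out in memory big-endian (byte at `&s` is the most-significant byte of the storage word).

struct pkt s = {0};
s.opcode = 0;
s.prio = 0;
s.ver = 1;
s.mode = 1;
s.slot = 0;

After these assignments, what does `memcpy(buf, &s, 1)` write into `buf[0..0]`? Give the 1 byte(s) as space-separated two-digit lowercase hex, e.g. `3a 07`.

opcode (2b) val=0 bits=0x0 at bit 6: 0x00
prio (2b) val=0 bits=0x0 at bit 4: 0x00
ver (2b) val=1 bits=0x1 at bit 2: 0x04
mode (1b) val=1 bits=0x1 at bit 1: 0x06
slot (1b) val=0 bits=0x0 at bit 0: 0x06
word = 0x06 → big-endian bytes:
  [0]=0x06

06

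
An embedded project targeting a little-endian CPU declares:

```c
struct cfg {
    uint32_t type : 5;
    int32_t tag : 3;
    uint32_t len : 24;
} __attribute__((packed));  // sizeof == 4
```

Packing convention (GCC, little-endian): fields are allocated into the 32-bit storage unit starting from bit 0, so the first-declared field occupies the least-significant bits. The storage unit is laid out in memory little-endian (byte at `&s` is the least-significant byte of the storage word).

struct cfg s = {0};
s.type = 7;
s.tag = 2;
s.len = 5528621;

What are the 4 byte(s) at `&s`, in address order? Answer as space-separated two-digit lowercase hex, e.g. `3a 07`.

47 2d 5c 54

[0+:5] type=7 & 0x1f = 0x7; word=0x00000007
[5+:3] tag=2 & 0x7 = 0x2; word=0x00000047
[8+:24] len=5528621 & 0xffffff = 0x545c2d; word=0x545c2d47
word = 0x545c2d47 → little-endian bytes:
  [0]=0x47  [1]=0x2d  [2]=0x5c  [3]=0x54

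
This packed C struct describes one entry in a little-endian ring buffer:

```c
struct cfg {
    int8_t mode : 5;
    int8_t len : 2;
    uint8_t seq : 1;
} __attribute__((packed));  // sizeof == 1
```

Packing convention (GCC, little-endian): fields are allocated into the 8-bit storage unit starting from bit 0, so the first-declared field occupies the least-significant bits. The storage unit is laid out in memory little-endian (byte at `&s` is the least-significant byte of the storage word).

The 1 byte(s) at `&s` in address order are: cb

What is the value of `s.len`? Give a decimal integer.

[0]=0xcb (little-endian) → word 0xcb
mode [0+:5] = (word>>0) & 0x1f = 11
len [5+:2] = (word>>5) & 0x3 = 2  ←
seq [7+:1] = (word>>7) & 0x1 = 1
len signed 2b, MSB=1: 2 - 4 = -2

-2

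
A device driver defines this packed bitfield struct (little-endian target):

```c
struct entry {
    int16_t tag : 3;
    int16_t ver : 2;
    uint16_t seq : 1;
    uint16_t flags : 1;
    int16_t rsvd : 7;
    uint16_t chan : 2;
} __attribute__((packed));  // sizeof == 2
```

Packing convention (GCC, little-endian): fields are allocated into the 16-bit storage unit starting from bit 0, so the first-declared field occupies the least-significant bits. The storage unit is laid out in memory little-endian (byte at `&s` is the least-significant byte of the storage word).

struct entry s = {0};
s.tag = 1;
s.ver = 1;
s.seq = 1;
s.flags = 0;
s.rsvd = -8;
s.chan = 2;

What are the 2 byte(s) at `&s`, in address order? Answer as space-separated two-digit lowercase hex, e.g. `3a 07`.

29 bc

tag (3b) val=1 bits=0x1 at bit 0: 0x0001
ver (2b) val=1 bits=0x1 at bit 3: 0x0009
seq (1b) val=1 bits=0x1 at bit 5: 0x0029
flags (1b) val=0 bits=0x0 at bit 6: 0x0029
rsvd (7b) val=-8 bits=0x78 at bit 7: 0x3c29
chan (2b) val=2 bits=0x2 at bit 14: 0xbc29
word = 0xbc29 → little-endian bytes:
  [0]=0x29  [1]=0xbc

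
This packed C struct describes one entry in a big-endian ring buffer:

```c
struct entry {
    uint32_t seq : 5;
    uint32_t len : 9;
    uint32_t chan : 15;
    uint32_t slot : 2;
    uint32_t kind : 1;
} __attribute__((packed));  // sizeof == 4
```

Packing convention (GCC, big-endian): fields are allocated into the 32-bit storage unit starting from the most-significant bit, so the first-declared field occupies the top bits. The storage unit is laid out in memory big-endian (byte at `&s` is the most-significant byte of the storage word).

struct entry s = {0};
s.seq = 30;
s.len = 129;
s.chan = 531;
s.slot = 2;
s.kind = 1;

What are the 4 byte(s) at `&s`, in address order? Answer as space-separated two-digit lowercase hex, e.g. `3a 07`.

f2 04 10 9d

seq:5 = 30 → 0x1e << 27 → word 0xf0000000
len:9 = 129 → 0x81 << 18 → word 0xf2040000
chan:15 = 531 → 0x213 << 3 → word 0xf2041098
slot:2 = 2 → 0x2 << 1 → word 0xf204109c
kind:1 = 1 → 0x1 << 0 → word 0xf204109d
word = 0xf204109d → big-endian bytes:
  [0]=0xf2  [1]=0x04  [2]=0x10  [3]=0x9d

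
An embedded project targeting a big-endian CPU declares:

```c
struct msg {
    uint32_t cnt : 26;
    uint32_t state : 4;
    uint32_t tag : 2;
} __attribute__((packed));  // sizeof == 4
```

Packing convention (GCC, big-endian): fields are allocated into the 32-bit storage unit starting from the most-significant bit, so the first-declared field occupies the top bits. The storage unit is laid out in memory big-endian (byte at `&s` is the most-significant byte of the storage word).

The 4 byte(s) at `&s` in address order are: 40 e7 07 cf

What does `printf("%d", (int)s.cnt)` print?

17013791

[0]=0x40 [1]=0xe7 [2]=0x07 [3]=0xcf (big-endian) → word 0x40e707cf
cnt:26 @ bit 6 → (0x40e707cf>>6)&0x3ffffff = 0x1039c1f  ←
state:4 @ bit 2 → (0x40e707cf>>2)&0xf = 0x3
tag:2 @ bit 0 → (0x40e707cf>>0)&0x3 = 0x3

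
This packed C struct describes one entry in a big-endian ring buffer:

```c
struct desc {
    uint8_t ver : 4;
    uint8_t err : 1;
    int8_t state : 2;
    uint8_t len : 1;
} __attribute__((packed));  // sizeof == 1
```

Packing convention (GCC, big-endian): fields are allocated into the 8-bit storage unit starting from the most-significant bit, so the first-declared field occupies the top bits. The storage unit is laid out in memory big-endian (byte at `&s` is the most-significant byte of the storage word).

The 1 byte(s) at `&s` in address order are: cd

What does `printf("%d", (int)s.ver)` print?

12

[0]=0xcd (big-endian) → word 0xcd
ver:4 @ bit 4 → (0xcd>>4)&0xf = 0xc  ←
err:1 @ bit 3 → (0xcd>>3)&0x1 = 0x1
state:2 @ bit 1 → (0xcd>>1)&0x3 = 0x2
len:1 @ bit 0 → (0xcd>>0)&0x1 = 0x1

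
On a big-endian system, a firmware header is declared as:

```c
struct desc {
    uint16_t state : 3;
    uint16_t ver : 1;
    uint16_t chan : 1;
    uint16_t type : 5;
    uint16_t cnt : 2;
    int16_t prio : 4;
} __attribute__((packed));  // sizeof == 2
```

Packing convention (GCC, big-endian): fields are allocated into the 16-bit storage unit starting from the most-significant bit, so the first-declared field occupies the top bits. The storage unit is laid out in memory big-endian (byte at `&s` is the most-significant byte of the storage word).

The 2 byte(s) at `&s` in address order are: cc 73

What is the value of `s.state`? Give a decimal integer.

[0]=0xcc [1]=0x73 (big-endian) → word 0xcc73
state [13+:3] = (word>>13) & 0x7 = 6  ←
ver [12+:1] = (word>>12) & 0x1 = 0
chan [11+:1] = (word>>11) & 0x1 = 1
type [6+:5] = (word>>6) & 0x1f = 17
cnt [4+:2] = (word>>4) & 0x3 = 3
prio [0+:4] = (word>>0) & 0xf = 3

6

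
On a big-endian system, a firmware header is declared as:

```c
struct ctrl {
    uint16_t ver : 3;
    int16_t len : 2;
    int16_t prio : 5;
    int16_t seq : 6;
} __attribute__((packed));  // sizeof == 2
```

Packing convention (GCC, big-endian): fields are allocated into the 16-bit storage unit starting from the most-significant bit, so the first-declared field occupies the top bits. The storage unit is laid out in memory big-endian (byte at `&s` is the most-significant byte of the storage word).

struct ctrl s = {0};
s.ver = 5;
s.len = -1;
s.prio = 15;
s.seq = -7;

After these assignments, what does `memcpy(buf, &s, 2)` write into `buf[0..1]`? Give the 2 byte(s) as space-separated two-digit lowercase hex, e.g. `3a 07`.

bb f9

ver:3 = 5 → 0x5 << 13 → word 0xa000
len:2 = -1 → 0x3 << 11 → word 0xb800
prio:5 = 15 → 0xf << 6 → word 0xbbc0
seq:6 = -7 → 0x39 << 0 → word 0xbbf9
word = 0xbbf9 → big-endian bytes:
  [0]=0xbb  [1]=0xf9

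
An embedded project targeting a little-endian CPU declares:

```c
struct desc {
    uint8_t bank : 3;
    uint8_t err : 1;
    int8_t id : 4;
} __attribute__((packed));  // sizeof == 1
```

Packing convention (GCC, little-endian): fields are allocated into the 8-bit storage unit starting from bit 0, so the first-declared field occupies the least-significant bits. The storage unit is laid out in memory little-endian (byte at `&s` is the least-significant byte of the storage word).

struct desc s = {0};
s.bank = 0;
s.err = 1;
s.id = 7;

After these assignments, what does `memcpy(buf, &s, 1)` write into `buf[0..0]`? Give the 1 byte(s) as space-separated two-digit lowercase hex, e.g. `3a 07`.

bank (3b) val=0 bits=0x0 at bit 0: 0x00
err (1b) val=1 bits=0x1 at bit 3: 0x08
id (4b) val=7 bits=0x7 at bit 4: 0x78
word = 0x78 → little-endian bytes:
  [0]=0x78

78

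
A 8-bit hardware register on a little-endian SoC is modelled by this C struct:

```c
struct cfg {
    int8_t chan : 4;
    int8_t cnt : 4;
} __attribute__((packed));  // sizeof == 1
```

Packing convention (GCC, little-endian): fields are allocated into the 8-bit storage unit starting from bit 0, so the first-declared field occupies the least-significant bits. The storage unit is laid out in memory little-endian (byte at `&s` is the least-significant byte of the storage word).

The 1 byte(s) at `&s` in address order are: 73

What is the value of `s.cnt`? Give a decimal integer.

7

[0]=0x73 (little-endian) → word 0x73
chan:4 @ bit 0 → (0x73>>0)&0xf = 0x3
cnt:4 @ bit 4 → (0x73>>4)&0xf = 0x7  ←
cnt signed 4b, MSB=0: value = 7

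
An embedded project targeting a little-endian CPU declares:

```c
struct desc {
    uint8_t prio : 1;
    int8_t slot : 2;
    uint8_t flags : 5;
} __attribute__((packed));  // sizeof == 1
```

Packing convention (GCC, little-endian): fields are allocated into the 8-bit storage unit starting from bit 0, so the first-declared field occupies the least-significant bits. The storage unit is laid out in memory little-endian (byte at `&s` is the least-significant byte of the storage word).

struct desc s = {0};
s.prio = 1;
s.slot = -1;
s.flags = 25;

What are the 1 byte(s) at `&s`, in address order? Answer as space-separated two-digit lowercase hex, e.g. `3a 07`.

prio (1b) val=1 bits=0x1 at bit 0: 0x01
slot (2b) val=-1 bits=0x3 at bit 1: 0x07
flags (5b) val=25 bits=0x19 at bit 3: 0xcf
word = 0xcf → little-endian bytes:
  [0]=0xcf

cf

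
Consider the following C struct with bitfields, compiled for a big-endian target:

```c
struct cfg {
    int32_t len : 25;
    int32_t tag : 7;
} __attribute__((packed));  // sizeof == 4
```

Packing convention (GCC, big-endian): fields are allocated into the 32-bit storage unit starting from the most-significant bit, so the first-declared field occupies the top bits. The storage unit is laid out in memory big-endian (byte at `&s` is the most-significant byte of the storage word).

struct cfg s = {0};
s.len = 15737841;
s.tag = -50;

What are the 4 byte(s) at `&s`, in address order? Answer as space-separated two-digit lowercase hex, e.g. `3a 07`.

78 11 f8 ce

len:25 = 15737841 → 0xf023f1 << 7 → word 0x7811f880
tag:7 = -50 → 0x4e << 0 → word 0x7811f8ce
word = 0x7811f8ce → big-endian bytes:
  [0]=0x78  [1]=0x11  [2]=0xf8  [3]=0xce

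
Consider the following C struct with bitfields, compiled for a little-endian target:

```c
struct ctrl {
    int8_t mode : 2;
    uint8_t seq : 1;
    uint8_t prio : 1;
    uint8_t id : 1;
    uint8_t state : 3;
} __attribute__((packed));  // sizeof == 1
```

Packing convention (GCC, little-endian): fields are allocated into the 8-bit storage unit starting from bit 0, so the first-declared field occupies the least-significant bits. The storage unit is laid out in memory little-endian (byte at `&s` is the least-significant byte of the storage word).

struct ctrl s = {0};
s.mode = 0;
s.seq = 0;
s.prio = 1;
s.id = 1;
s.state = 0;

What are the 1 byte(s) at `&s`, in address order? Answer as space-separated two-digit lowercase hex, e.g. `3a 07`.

mode:2 = 0 → 0x0 << 0 → word 0x00
seq:1 = 0 → 0x0 << 2 → word 0x00
prio:1 = 1 → 0x1 << 3 → word 0x08
id:1 = 1 → 0x1 << 4 → word 0x18
state:3 = 0 → 0x0 << 5 → word 0x18
word = 0x18 → little-endian bytes:
  [0]=0x18

18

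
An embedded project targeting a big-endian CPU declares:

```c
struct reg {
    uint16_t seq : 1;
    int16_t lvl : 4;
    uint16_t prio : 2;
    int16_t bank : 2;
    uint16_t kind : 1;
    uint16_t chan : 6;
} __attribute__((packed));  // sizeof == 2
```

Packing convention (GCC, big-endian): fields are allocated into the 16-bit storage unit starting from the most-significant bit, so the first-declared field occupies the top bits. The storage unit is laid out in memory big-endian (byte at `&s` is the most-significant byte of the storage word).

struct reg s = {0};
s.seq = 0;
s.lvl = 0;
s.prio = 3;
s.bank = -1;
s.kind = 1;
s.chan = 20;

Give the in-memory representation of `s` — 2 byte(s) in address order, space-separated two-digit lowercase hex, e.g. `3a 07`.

[15+:1] seq=0 & 0x1 = 0x0; word=0x0000
[11+:4] lvl=0 & 0xf = 0x0; word=0x0000
[9+:2] prio=3 & 0x3 = 0x3; word=0x0600
[7+:2] bank=-1 & 0x3 = 0x3; word=0x0780
[6+:1] kind=1 & 0x1 = 0x1; word=0x07c0
[0+:6] chan=20 & 0x3f = 0x14; word=0x07d4
word = 0x07d4 → big-endian bytes:
  [0]=0x07  [1]=0xd4

07 d4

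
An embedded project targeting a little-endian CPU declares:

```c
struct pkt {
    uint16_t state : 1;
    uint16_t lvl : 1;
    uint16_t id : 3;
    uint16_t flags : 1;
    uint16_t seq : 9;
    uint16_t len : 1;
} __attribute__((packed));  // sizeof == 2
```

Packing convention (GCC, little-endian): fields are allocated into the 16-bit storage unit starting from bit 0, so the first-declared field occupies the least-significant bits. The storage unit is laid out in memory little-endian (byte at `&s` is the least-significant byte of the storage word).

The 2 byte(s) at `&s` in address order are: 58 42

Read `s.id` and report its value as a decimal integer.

6

[0]=0x58 [1]=0x42 (little-endian) → word 0x4258
state [0+:1] = (word>>0) & 0x1 = 0
lvl [1+:1] = (word>>1) & 0x1 = 0
id [2+:3] = (word>>2) & 0x7 = 6  ←
flags [5+:1] = (word>>5) & 0x1 = 0
seq [6+:9] = (word>>6) & 0x1ff = 265
len [15+:1] = (word>>15) & 0x1 = 0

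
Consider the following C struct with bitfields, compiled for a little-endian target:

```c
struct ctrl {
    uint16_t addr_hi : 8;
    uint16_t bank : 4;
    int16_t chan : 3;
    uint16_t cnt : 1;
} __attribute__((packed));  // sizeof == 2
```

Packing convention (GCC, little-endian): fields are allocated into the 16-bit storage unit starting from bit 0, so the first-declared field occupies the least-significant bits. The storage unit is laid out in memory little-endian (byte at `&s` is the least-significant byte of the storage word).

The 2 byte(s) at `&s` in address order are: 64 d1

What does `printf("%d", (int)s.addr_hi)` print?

100

[0]=0x64 [1]=0xd1 (little-endian) → word 0xd164
addr_hi [0+:8] = (word>>0) & 0xff = 100  ←
bank [8+:4] = (word>>8) & 0xf = 1
chan [12+:3] = (word>>12) & 0x7 = 5
cnt [15+:1] = (word>>15) & 0x1 = 1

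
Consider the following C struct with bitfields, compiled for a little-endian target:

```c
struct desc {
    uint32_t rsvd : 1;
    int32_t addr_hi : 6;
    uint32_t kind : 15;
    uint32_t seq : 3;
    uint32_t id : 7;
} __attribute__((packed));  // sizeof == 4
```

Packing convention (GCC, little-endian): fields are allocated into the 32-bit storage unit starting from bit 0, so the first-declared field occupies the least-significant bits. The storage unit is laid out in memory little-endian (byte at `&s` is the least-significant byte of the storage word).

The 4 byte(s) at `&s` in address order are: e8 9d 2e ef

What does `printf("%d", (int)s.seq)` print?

[0]=0xe8 [1]=0x9d [2]=0x2e [3]=0xef (little-endian) → word 0xef2e9de8
rsvd [0+:1] = (word>>0) & 0x1 = 0
addr_hi [1+:6] = (word>>1) & 0x3f = 52
kind [7+:15] = (word>>7) & 0x7fff = 23867
seq [22+:3] = (word>>22) & 0x7 = 4  ←
id [25+:7] = (word>>25) & 0x7f = 119

4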